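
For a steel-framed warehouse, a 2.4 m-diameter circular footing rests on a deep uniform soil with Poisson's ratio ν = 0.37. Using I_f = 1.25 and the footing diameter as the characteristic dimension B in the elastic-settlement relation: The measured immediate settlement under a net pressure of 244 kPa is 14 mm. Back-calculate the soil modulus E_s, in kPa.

S_e = q·B·(1−ν²)/E_s · I_f  ⇒  E_s = q·B·(1−ν²)·I_f / S_e.
E_s = 244 × 2.4 × 0.8631 × 1.25 / 0.014 = 45130 kPa

E_s ≈ 45100 kPa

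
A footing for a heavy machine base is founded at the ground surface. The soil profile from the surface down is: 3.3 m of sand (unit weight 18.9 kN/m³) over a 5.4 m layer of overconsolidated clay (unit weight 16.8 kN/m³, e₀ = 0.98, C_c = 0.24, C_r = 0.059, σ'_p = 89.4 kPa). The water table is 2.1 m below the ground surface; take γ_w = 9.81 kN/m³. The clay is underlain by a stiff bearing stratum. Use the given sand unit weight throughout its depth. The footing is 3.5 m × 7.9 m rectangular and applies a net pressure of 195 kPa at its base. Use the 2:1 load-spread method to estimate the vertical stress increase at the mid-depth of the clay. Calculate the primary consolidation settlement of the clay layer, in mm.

S_c ≈ 77.3 mm

Mid-depth of clay below the ground surface: z = 3.3 + 5.4/2 = 6 m.
Total vertical stress at mid-clay: σ_v = 18.9×3.3 + 16.8×2.7 = 107.73 kPa.
Pore pressure: u = 9.81×(6 − 2.1) = 38.259 kPa.
Initial effective stress: σ'_0 = σ_v − u = 107.73 − 38.259 = 69.471 kPa.
Stress increase at mid-clay by the 2:1 spreading method:
Δσ = qBL/((B+z)(L+z)) = 195×3.5×7.9/((3.5+6)(7.9+6)) = 40.831 kPa
Final effective stress: σ'_f = 69.471 + 40.831 = 110.3 kPa.
σ'_f = 110.3 > σ'_p = 89.4 kPa, so the stress path crosses the preconsolidation pressure — recompression up to σ'_p, then virgin compression beyond:
S_c = H/(1+e₀)·[C_r·log₁₀(σ'_p/σ'_0) + C_c·log₁₀(σ'_f/σ'_p)]
    = 5.4/1.98 × [0.059×log₁₀(89.4/69.471) + 0.24×log₁₀(110.3/89.4)]
    = 2.7273 × [0.0064625 + 0.021897] = 0.07734 m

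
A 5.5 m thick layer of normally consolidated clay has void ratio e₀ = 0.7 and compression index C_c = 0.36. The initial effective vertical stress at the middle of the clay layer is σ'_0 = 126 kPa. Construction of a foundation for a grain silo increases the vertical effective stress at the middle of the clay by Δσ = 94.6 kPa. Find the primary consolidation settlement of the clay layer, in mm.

S_c ≈ 283 mm

Final effective stress: σ'_f = σ'_0 + Δσ = 126 + 94.6 = 220.6 kPa.
Normally consolidated clay, so the full stress increment lies on the virgin compression line:
S_c = C_c·H/(1+e₀)·log₁₀(σ'_f/σ'_0) = 0.36×5.5/(1+0.7)×log₁₀(220.6/126)
    = 1.1647 × 0.24323 = 0.2833 m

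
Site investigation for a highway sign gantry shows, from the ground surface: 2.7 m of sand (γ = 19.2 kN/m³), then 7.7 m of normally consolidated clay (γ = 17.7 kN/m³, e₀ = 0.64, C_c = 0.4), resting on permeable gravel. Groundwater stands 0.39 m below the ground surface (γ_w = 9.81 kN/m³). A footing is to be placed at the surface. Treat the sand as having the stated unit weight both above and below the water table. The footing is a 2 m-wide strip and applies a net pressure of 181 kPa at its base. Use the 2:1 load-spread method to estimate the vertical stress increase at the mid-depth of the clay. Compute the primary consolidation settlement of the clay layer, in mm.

S_c ≈ 438 mm

Mid-depth of clay below the ground surface: z = 2.7 + 7.7/2 = 6.55 m.
Total vertical stress at mid-clay: σ_v = 19.2×2.7 + 17.7×3.85 = 119.98 kPa.
Pore pressure: u = 9.81×(6.55 − 0.39) = 60.43 kPa.
Initial effective stress: σ'_0 = σ_v − u = 119.98 − 60.43 = 59.55 kPa.
Stress increase at mid-clay by the 2:1 spreading method:
Δσ = qB/(B+z) = 181×2/(2+6.55) = 42.339 kPa
Final effective stress: σ'_f = σ'_0 + Δσ = 59.55 + 42.339 = 101.89 kPa.
Normally consolidated clay, so the full stress increment lies on the virgin compression line:
S_c = C_c·H/(1+e₀)·log₁₀(σ'_f/σ'_0) = 0.4×7.7/(1+0.64)×log₁₀(101.89/59.55)
    = 1.878 × 0.23325 = 0.438 m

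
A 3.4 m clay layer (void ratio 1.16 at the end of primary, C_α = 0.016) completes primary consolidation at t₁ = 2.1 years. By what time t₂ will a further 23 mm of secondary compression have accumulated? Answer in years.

t₂ ≈ 17.2 years

S_s = C_α·H/(1+e_p)·log₁₀(t₂/t₁) ⇒ log₁₀(t₂/t₁) = S_s·(1+e_p)/(C_α·H).
log₁₀(t₂/t₁) = 0.023 × (1+1.16) / (0.016×3.4) = 0.9132
t₂ = t₁ × 10^0.9132 = 2.1 × 8.189 = 17.2 years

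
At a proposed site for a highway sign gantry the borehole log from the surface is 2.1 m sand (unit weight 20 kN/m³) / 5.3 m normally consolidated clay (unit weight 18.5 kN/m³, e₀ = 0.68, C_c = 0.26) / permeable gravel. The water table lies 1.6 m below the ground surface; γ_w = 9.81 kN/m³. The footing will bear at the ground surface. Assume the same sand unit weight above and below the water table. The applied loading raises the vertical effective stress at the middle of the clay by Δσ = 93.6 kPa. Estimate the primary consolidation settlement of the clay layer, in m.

S_c ≈ 0.334 m

Mid-depth of clay below the ground surface: z = 2.1 + 5.3/2 = 4.75 m.
Total vertical stress at mid-clay: σ_v = 20×2.1 + 18.5×2.65 = 91.025 kPa.
Pore pressure: u = 9.81×(4.75 − 1.6) = 30.902 kPa.
Initial effective stress: σ'_0 = σ_v − u = 91.025 − 30.902 = 60.123 kPa.
Final effective stress: σ'_f = σ'_0 + Δσ = 60.123 + 93.6 = 153.72 kPa.
Normally consolidated clay, so the full stress increment lies on the virgin compression line:
S_c = C_c·H/(1+e₀)·log₁₀(σ'_f/σ'_0) = 0.26×5.3/(1+0.68)×log₁₀(153.72/60.123)
    = 0.82024 × 0.40769 = 0.3344 m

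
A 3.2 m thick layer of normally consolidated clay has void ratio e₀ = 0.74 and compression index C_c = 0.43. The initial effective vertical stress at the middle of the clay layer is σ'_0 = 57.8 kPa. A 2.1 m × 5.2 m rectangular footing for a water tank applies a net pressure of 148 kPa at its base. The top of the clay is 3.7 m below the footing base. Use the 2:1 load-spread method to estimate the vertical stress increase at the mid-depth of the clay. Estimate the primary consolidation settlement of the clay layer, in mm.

Mid-depth of clay below the footing base: z = 3.7 + 3.2/2 = 5.3 m.
Stress increase at mid-clay by the 2:1 spreading method:
Δσ = qBL/((B+z)(L+z)) = 148×2.1×5.2/((2.1+5.3)(5.2+5.3)) = 20.8 kPa
Final effective stress: σ'_f = σ'_0 + Δσ = 57.8 + 20.8 = 78.6 kPa.
Normally consolidated clay, so the full stress increment lies on the virgin compression line:
S_c = C_c·H/(1+e₀)·log₁₀(σ'_f/σ'_0) = 0.43×3.2/(1+0.74)×log₁₀(78.6/57.8)
    = 0.7908 × 0.13349 = 0.1056 m

S_c ≈ 106 mm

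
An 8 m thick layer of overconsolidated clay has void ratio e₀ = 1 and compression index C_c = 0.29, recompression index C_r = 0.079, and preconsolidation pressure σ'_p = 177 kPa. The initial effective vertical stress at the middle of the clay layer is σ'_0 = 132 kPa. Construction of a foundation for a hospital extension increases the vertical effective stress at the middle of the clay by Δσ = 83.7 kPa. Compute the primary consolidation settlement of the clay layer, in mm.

Final effective stress: σ'_f = 132 + 83.7 = 215.7 kPa.
σ'_f = 215.7 > σ'_p = 177 kPa, so the stress path crosses the preconsolidation pressure — recompression up to σ'_p, then virgin compression beyond:
S_c = H/(1+e₀)·[C_r·log₁₀(σ'_p/σ'_0) + C_c·log₁₀(σ'_f/σ'_p)]
    = 8/2 × [0.079×log₁₀(177/132) + 0.29×log₁₀(215.7/177)]
    = 4 × [0.010065 + 0.024904] = 0.1399 m

S_c ≈ 140 mm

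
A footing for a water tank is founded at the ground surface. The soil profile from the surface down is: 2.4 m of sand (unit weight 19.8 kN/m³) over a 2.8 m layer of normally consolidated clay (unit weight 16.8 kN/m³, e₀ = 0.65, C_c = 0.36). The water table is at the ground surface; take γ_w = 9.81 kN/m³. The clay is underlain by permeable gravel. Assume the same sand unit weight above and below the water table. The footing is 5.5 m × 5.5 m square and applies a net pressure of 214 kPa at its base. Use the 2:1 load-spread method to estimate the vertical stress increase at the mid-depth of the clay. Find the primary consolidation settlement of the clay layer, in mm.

S_c ≈ 310 mm

Mid-depth of clay below the ground surface: z = 2.4 + 2.8/2 = 3.8 m.
Total vertical stress at mid-clay: σ_v = 19.8×2.4 + 16.8×1.4 = 71.04 kPa.
Pore pressure: u = 9.81×(3.8 − 0) = 37.278 kPa.
Initial effective stress: σ'_0 = σ_v − u = 71.04 − 37.278 = 33.762 kPa.
Stress increase at mid-clay by the 2:1 spreading method:
Δσ = qBL/((B+z)(L+z)) = 214×5.5×5.5/((5.5+3.8)(5.5+3.8)) = 74.847 kPa
Final effective stress: σ'_f = σ'_0 + Δσ = 33.762 + 74.847 = 108.61 kPa.
Normally consolidated clay, so the full stress increment lies on the virgin compression line:
S_c = C_c·H/(1+e₀)·log₁₀(σ'_f/σ'_0) = 0.36×2.8/(1+0.65)×log₁₀(108.61/33.762)
    = 0.61091 × 0.50744 = 0.31 m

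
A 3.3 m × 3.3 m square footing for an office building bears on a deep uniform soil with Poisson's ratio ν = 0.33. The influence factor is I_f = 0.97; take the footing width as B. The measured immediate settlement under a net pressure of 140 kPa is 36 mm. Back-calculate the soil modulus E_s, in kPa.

S_e = q·B·(1−ν²)/E_s · I_f  ⇒  E_s = q·B·(1−ν²)·I_f / S_e.
E_s = 140 × 3.3 × 0.8911 × 0.97 / 0.036 = 11090 kPa

E_s ≈ 11100 kPa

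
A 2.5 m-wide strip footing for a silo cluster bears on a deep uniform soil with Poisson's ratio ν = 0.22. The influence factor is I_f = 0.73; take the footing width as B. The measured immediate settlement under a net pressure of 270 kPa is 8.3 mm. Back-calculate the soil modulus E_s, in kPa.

S_e = q·B·(1−ν²)/E_s · I_f  ⇒  E_s = q·B·(1−ν²)·I_f / S_e.
E_s = 270 × 2.5 × 0.9516 × 0.73 / 0.0083 = 56490 kPa

E_s ≈ 56500 kPa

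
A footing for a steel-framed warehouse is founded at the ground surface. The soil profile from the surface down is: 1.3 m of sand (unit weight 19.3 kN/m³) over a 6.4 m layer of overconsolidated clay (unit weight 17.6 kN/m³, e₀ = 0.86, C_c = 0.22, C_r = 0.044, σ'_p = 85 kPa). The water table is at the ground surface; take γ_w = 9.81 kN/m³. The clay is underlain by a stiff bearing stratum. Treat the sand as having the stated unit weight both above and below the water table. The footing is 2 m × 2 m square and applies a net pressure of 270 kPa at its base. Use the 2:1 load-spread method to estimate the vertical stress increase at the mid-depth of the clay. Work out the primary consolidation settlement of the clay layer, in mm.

S_c ≈ 34.3 mm

Mid-depth of clay below the ground surface: z = 1.3 + 6.4/2 = 4.5 m.
Total vertical stress at mid-clay: σ_v = 19.3×1.3 + 17.6×3.2 = 81.41 kPa.
Pore pressure: u = 9.81×(4.5 − 0) = 44.145 kPa.
Initial effective stress: σ'_0 = σ_v − u = 81.41 − 44.145 = 37.265 kPa.
Stress increase at mid-clay by the 2:1 spreading method:
Δσ = qBL/((B+z)(L+z)) = 270×2×2/((2+4.5)(2+4.5)) = 25.562 kPa
Final effective stress: σ'_f = 37.265 + 25.562 = 62.827 kPa.
σ'_f = 62.827 ≤ σ'_p = 85 kPa, so the clay remains overconsolidated and only the recompression index applies:
S_c = C_r·H/(1+e₀)·log₁₀(σ'_f/σ'_0) = 0.044×6.4/1.86×log₁₀(62.827/37.265)
    = 0.1514 × 0.22685 = 0.03434 m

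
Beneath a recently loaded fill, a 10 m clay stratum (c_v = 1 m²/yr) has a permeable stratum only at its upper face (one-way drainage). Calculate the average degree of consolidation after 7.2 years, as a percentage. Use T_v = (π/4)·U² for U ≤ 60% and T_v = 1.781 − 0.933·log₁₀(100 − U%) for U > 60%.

U ≈ 30.3 %

Drainage path length: H_d = H = 10 m (single drainage).
T_v = c_v·t/H_d² = 1×7.2/10² = 0.072.
T_v = 0.072 corresponds to the U ≤ 60% branch:
U = √(4T_v/π) = 0.3028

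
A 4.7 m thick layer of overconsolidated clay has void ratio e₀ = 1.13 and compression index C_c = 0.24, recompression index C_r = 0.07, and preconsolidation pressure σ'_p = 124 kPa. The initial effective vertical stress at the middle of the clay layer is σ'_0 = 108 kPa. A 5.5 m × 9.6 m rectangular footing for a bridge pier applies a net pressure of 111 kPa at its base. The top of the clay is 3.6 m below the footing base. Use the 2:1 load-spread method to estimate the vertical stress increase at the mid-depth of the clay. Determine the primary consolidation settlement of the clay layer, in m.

S_c ≈ 0.0387 m

Mid-depth of clay below the footing base: z = 3.6 + 4.7/2 = 5.95 m.
Stress increase at mid-clay by the 2:1 spreading method:
Δσ = qBL/((B+z)(L+z)) = 111×5.5×9.6/((5.5+5.95)(9.6+5.95)) = 32.917 kPa
Final effective stress: σ'_f = 108 + 32.917 = 140.92 kPa.
σ'_f = 140.92 > σ'_p = 124 kPa, so the stress path crosses the preconsolidation pressure — recompression up to σ'_p, then virgin compression beyond:
S_c = H/(1+e₀)·[C_r·log₁₀(σ'_p/σ'_0) + C_c·log₁₀(σ'_f/σ'_p)]
    = 4.7/2.13 × [0.07×log₁₀(124/108) + 0.24×log₁₀(140.92/124)]
    = 2.2066 × [0.0041999 + 0.013332] = 0.03869 m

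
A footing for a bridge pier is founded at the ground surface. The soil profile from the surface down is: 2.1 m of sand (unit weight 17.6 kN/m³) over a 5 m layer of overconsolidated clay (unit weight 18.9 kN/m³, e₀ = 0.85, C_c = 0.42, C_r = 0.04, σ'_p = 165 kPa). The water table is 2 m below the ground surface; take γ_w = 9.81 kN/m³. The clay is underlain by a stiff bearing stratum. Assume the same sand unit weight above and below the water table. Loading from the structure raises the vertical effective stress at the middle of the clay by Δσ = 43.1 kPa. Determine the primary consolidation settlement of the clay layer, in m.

S_c ≈ 0.0258 m

Mid-depth of clay below the ground surface: z = 2.1 + 5/2 = 4.6 m.
Total vertical stress at mid-clay: σ_v = 17.6×2.1 + 18.9×2.5 = 84.21 kPa.
Pore pressure: u = 9.81×(4.6 − 2) = 25.506 kPa.
Initial effective stress: σ'_0 = σ_v − u = 84.21 − 25.506 = 58.704 kPa.
Final effective stress: σ'_f = 58.704 + 43.1 = 101.8 kPa.
σ'_f = 101.8 ≤ σ'_p = 165 kPa, so the clay remains overconsolidated and only the recompression index applies:
S_c = C_r·H/(1+e₀)·log₁₀(σ'_f/σ'_0) = 0.04×5/1.85×log₁₀(101.8/58.704)
    = 0.10811 × 0.23908 = 0.02585 m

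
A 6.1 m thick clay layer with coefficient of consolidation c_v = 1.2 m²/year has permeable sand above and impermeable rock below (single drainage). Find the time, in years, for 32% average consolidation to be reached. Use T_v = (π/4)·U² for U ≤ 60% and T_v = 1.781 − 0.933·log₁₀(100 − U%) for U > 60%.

Drainage path length: H_d = H = 6.1 m (single drainage).
U ≤ 60%: T_v = (π/4)·U² = (π/4)×0.32² = 0.080425.
t = T_v·H_d²/c_v = 0.080425×6.1²/1.2 = 2.494 years.

t ≈ 2.49 years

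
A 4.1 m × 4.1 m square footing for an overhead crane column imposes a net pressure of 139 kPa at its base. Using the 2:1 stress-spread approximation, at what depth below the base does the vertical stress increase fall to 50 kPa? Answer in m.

2:1 spreading — at depth z the loaded area has grown by z in each plan dimension:
qB²/(B+z)² = Δσ_z ⇒ z = B(√(q/Δσ_z) − 1) = 4.1×(√(139/50) − 1) = 2.736 m

z ≈ 2.74 m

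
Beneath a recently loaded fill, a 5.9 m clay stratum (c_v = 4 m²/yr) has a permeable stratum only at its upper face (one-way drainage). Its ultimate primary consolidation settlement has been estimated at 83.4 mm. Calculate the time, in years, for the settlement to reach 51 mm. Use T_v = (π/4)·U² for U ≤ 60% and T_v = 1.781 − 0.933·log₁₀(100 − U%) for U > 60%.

t ≈ 2.59 years

Drainage path length: H_d = H = 5.9 m (single drainage).
U = S(t)/S_ult = 51/83.4 = 0.6115.
U > 60%: T_v = 1.781 − 0.933·log₁₀(100 − 61.151) = 0.29811.
t = T_v·H_d²/c_v = 0.29811×5.9²/4 = 2.594 years.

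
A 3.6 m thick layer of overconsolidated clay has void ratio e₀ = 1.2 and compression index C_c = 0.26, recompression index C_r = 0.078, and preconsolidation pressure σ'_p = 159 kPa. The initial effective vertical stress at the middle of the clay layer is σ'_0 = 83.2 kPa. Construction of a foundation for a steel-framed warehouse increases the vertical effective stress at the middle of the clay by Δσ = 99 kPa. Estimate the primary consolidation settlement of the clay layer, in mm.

S_c ≈ 61.1 mm

Final effective stress: σ'_f = 83.2 + 99 = 182.2 kPa.
σ'_f = 182.2 > σ'_p = 159 kPa, so the stress path crosses the preconsolidation pressure — recompression up to σ'_p, then virgin compression beyond:
S_c = H/(1+e₀)·[C_r·log₁₀(σ'_p/σ'_0) + C_c·log₁₀(σ'_f/σ'_p)]
    = 3.6/2.2 × [0.078×log₁₀(159/83.2) + 0.26×log₁₀(182.2/159)]
    = 1.6364 × [0.021939 + 0.015379] = 0.06107 m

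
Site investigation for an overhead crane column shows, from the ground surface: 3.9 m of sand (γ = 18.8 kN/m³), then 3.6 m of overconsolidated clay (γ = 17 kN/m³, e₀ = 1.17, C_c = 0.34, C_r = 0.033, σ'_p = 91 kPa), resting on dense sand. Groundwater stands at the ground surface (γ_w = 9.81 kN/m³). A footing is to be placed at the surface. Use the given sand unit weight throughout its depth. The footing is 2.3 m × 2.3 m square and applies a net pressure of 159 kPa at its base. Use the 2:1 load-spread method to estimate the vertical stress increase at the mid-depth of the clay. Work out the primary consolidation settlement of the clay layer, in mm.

Mid-depth of clay below the ground surface: z = 3.9 + 3.6/2 = 5.7 m.
Total vertical stress at mid-clay: σ_v = 18.8×3.9 + 17×1.8 = 103.92 kPa.
Pore pressure: u = 9.81×(5.7 − 0) = 55.917 kPa.
Initial effective stress: σ'_0 = σ_v − u = 103.92 − 55.917 = 48.003 kPa.
Stress increase at mid-clay by the 2:1 spreading method:
Δσ = qBL/((B+z)(L+z)) = 159×2.3×2.3/((2.3+5.7)(2.3+5.7)) = 13.142 kPa
Final effective stress: σ'_f = 48.003 + 13.142 = 61.145 kPa.
σ'_f = 61.145 ≤ σ'_p = 91 kPa, so the clay remains overconsolidated and only the recompression index applies:
S_c = C_r·H/(1+e₀)·log₁₀(σ'_f/σ'_0) = 0.033×3.6/2.17×log₁₀(61.145/48.003)
    = 0.054747 × 0.10509 = 0.005753 m

S_c ≈ 5.75 mm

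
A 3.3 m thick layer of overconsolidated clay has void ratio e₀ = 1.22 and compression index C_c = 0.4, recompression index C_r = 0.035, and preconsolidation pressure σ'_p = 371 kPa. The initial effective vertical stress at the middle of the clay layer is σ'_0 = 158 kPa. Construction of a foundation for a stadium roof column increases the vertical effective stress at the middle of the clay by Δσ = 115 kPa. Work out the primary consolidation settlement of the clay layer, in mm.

Final effective stress: σ'_f = 158 + 115 = 273 kPa.
σ'_f = 273 ≤ σ'_p = 371 kPa, so the clay remains overconsolidated and only the recompression index applies:
S_c = C_r·H/(1+e₀)·log₁₀(σ'_f/σ'_0) = 0.035×3.3/2.22×log₁₀(273/158)
    = 0.052028 × 0.23751 = 0.01236 m

S_c ≈ 12.4 mm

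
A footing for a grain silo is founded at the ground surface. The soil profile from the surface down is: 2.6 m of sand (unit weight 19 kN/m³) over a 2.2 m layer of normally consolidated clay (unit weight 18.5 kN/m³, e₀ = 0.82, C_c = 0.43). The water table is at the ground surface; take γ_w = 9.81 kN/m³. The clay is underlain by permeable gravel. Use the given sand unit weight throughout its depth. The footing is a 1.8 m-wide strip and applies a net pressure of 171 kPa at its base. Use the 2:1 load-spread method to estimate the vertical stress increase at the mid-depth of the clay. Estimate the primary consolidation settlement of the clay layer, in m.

S_c ≈ 0.222 m

Mid-depth of clay below the ground surface: z = 2.6 + 2.2/2 = 3.7 m.
Total vertical stress at mid-clay: σ_v = 19×2.6 + 18.5×1.1 = 69.75 kPa.
Pore pressure: u = 9.81×(3.7 − 0) = 36.297 kPa.
Initial effective stress: σ'_0 = σ_v − u = 69.75 − 36.297 = 33.453 kPa.
Stress increase at mid-clay by the 2:1 spreading method:
Δσ = qB/(B+z) = 171×1.8/(1.8+3.7) = 55.964 kPa
Final effective stress: σ'_f = σ'_0 + Δσ = 33.453 + 55.964 = 89.417 kPa.
Normally consolidated clay, so the full stress increment lies on the virgin compression line:
S_c = C_c·H/(1+e₀)·log₁₀(σ'_f/σ'_0) = 0.43×2.2/(1+0.82)×log₁₀(89.417/33.453)
    = 0.51978 × 0.42699 = 0.2219 m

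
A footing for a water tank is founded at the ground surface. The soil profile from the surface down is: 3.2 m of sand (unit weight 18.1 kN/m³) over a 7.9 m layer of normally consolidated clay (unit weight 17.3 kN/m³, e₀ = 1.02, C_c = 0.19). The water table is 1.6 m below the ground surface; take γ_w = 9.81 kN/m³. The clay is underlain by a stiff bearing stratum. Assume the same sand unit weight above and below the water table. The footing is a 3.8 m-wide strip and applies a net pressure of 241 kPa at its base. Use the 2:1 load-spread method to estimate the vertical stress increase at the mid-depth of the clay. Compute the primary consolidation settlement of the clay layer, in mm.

Mid-depth of clay below the ground surface: z = 3.2 + 7.9/2 = 7.15 m.
Total vertical stress at mid-clay: σ_v = 18.1×3.2 + 17.3×3.95 = 126.26 kPa.
Pore pressure: u = 9.81×(7.15 − 1.6) = 54.446 kPa.
Initial effective stress: σ'_0 = σ_v − u = 126.26 − 54.446 = 71.814 kPa.
Stress increase at mid-clay by the 2:1 spreading method:
Δσ = qB/(B+z) = 241×3.8/(3.8+7.15) = 83.635 kPa
Final effective stress: σ'_f = σ'_0 + Δσ = 71.814 + 83.635 = 155.45 kPa.
Normally consolidated clay, so the full stress increment lies on the virgin compression line:
S_c = C_c·H/(1+e₀)·log₁₀(σ'_f/σ'_0) = 0.19×7.9/(1+1.02)×log₁₀(155.45/71.814)
    = 0.74307 × 0.33538 = 0.2492 m

S_c ≈ 249 mm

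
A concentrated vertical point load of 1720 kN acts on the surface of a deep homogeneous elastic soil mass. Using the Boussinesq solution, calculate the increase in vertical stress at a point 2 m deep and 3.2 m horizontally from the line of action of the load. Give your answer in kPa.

Δσ_z ≈ 8.59 kPa

Boussinesq vertical stress below a point load on an elastic half-space:
Δσ_z = 3P/(2πz²) · [1 + (r/z)²]^(−5/2)
r/z = 3.2/2 = 1.6; [1+(r/z)²]^(−5/2) = 0.041819.
Δσ_z = 3×1720/(2π×2²) × 0.041819 = 205.31 × 0.041819 = 8.586 kPa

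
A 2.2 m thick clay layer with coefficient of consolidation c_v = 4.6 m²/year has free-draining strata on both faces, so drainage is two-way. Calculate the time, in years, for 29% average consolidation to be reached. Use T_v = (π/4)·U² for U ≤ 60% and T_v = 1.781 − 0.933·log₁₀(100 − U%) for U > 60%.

Drainage path length: H_d = H/2 = 1.1 m (double drainage).
U ≤ 60%: T_v = (π/4)·U² = (π/4)×0.29² = 0.066052.
t = T_v·H_d²/c_v = 0.066052×1.1²/4.6 = 0.01737 years.

t ≈ 0.0174 years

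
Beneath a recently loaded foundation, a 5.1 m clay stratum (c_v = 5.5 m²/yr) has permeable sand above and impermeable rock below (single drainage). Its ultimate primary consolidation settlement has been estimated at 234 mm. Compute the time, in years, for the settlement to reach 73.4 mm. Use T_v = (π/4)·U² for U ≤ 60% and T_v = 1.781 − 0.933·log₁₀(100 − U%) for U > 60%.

Drainage path length: H_d = H = 5.1 m (single drainage).
U = S(t)/S_ult = 73.4/234 = 0.3137.
U ≤ 60%: T_v = (π/4)·U² = (π/4)×0.31368² = 0.077277.
t = T_v·H_d²/c_v = 0.077277×5.1²/5.5 = 0.3654 years.

t ≈ 0.365 years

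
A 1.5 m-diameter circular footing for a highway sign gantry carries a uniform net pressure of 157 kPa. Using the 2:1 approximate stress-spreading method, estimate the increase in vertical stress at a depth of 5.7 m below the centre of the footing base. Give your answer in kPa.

Δσ_z ≈ 6.81 kPa

By the 2:1 method the load spreads at 1 horizontal : 2 vertical, so at depth z the loaded area has grown by z in each plan dimension:
Δσ ≈ qD²/(D+z)² = 157×1.5²/(1.5+5.7)² = 6.8142 kPa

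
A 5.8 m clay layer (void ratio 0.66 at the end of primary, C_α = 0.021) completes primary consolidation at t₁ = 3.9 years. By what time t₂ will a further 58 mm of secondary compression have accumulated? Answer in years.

t₂ ≈ 24.1 years

S_s = C_α·H/(1+e_p)·log₁₀(t₂/t₁) ⇒ log₁₀(t₂/t₁) = S_s·(1+e_p)/(C_α·H).
log₁₀(t₂/t₁) = 0.058 × (1+0.66) / (0.021×5.8) = 0.7905
t₂ = t₁ × 10^0.7905 = 3.9 × 6.173 = 24.07 years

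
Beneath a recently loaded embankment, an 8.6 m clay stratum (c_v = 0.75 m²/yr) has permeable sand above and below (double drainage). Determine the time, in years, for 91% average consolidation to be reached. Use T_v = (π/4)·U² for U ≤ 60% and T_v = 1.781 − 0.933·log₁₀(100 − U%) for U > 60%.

t ≈ 22 years

Drainage path length: H_d = H/2 = 4.3 m (double drainage).
U > 60%: T_v = 1.781 − 0.933·log₁₀(100 − 91) = 0.89069.
t = T_v·H_d²/c_v = 0.89069×4.3²/0.75 = 21.96 years.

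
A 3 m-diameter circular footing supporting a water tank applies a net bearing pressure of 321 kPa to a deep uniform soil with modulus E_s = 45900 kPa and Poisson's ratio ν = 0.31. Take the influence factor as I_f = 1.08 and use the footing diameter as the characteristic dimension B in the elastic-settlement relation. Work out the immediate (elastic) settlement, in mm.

Immediate (elastic) settlement: S_e = q·B·(1−ν²)/E_s · I_f.
S_e = 321 × 3 × (1 − 0.31²) / 45900 × 1.08
    = 321 × 3 × 0.9039 / 45900 × 1.08
    = 0.02048 m = 20.48 mm

S_e ≈ 20.5 mm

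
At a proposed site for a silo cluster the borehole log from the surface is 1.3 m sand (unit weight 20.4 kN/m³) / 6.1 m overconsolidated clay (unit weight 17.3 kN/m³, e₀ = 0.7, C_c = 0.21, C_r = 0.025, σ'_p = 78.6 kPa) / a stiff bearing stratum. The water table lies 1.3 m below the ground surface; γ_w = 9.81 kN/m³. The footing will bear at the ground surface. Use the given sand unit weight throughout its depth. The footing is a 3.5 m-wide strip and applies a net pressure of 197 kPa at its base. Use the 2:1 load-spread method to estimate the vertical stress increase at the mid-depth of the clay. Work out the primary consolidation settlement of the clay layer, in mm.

Mid-depth of clay below the ground surface: z = 1.3 + 6.1/2 = 4.35 m.
Total vertical stress at mid-clay: σ_v = 20.4×1.3 + 17.3×3.05 = 79.285 kPa.
Pore pressure: u = 9.81×(4.35 − 1.3) = 29.921 kPa.
Initial effective stress: σ'_0 = σ_v − u = 79.285 − 29.921 = 49.364 kPa.
Stress increase at mid-clay by the 2:1 spreading method:
Δσ = qB/(B+z) = 197×3.5/(3.5+4.35) = 87.834 kPa
Final effective stress: σ'_f = 49.364 + 87.834 = 137.2 kPa.
σ'_f = 137.2 > σ'_p = 78.6 kPa, so the stress path crosses the preconsolidation pressure — recompression up to σ'_p, then virgin compression beyond:
S_c = H/(1+e₀)·[C_r·log₁₀(σ'_p/σ'_0) + C_c·log₁₀(σ'_f/σ'_p)]
    = 6.1/1.7 × [0.025×log₁₀(78.6/49.364) + 0.21×log₁₀(137.2/78.6)]
    = 3.5882 × [0.0050503 + 0.050806] = 0.2004 m

S_c ≈ 200 mm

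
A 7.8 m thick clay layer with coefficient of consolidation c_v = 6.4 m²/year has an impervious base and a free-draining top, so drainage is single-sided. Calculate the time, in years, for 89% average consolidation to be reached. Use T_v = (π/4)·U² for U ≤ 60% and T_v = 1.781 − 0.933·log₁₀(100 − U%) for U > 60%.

t ≈ 7.69 years

Drainage path length: H_d = H = 7.8 m (single drainage).
U > 60%: T_v = 1.781 − 0.933·log₁₀(100 − 89) = 0.80938.
t = T_v·H_d²/c_v = 0.80938×7.8²/6.4 = 7.694 years.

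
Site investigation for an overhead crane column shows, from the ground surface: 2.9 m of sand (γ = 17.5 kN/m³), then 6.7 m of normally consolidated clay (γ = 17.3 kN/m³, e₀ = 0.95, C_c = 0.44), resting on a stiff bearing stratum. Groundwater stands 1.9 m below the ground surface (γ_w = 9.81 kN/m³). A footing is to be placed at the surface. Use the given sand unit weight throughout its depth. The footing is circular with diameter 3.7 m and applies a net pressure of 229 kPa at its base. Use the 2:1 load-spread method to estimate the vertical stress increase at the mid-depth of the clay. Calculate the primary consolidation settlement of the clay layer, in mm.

S_c ≈ 257 mm

Mid-depth of clay below the ground surface: z = 2.9 + 6.7/2 = 6.25 m.
Total vertical stress at mid-clay: σ_v = 17.5×2.9 + 17.3×3.35 = 108.71 kPa.
Pore pressure: u = 9.81×(6.25 − 1.9) = 42.673 kPa.
Initial effective stress: σ'_0 = σ_v − u = 108.71 − 42.673 = 66.037 kPa.
Stress increase at mid-clay by the 2:1 spreading method:
Δσ ≈ qD²/(D+z)² = 229×3.7²/(3.7+6.25)² = 31.666 kPa
Final effective stress: σ'_f = σ'_0 + Δσ = 66.037 + 31.666 = 97.703 kPa.
Normally consolidated clay, so the full stress increment lies on the virgin compression line:
S_c = C_c·H/(1+e₀)·log₁₀(σ'_f/σ'_0) = 0.44×6.7/(1+0.95)×log₁₀(97.703/66.037)
    = 1.5118 × 0.17012 = 0.2572 m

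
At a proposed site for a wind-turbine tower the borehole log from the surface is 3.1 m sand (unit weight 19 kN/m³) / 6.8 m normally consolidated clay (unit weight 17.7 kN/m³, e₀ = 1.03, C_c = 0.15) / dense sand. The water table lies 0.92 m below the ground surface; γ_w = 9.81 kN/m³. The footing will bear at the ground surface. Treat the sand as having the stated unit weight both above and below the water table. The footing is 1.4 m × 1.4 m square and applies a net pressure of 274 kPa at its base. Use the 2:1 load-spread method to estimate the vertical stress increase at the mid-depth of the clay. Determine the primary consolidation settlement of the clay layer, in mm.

Mid-depth of clay below the ground surface: z = 3.1 + 6.8/2 = 6.5 m.
Total vertical stress at mid-clay: σ_v = 19×3.1 + 17.7×3.4 = 119.08 kPa.
Pore pressure: u = 9.81×(6.5 − 0.92) = 54.74 kPa.
Initial effective stress: σ'_0 = σ_v − u = 119.08 − 54.74 = 64.34 kPa.
Stress increase at mid-clay by the 2:1 spreading method:
Δσ = qBL/((B+z)(L+z)) = 274×1.4×1.4/((1.4+6.5)(1.4+6.5)) = 8.605 kPa
Final effective stress: σ'_f = σ'_0 + Δσ = 64.34 + 8.605 = 72.945 kPa.
Normally consolidated clay, so the full stress increment lies on the virgin compression line:
S_c = C_c·H/(1+e₀)·log₁₀(σ'_f/σ'_0) = 0.15×6.8/(1+1.03)×log₁₀(72.945/64.34)
    = 0.50246 × 0.054514 = 0.02739 m

S_c ≈ 27.4 mm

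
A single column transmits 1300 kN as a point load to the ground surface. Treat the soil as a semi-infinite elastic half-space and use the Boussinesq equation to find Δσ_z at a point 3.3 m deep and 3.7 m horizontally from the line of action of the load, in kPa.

Boussinesq vertical stress below a point load on an elastic half-space:
Δσ_z = 3P/(2πz²) · [1 + (r/z)²]^(−5/2)
r/z = 3.7/3.3 = 1.1212; [1+(r/z)²]^(−5/2) = 0.13065.
Δσ_z = 3×1300/(2π×3.3²) × 0.13065 = 56.998 × 0.13065 = 7.447 kPa

Δσ_z ≈ 7.45 kPa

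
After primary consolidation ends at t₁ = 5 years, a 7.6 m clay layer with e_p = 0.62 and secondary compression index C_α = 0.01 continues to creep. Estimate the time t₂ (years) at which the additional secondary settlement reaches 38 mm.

t₂ ≈ 32.3 years

S_s = C_α·H/(1+e_p)·log₁₀(t₂/t₁) ⇒ log₁₀(t₂/t₁) = S_s·(1+e_p)/(C_α·H).
log₁₀(t₂/t₁) = 0.038 × (1+0.62) / (0.01×7.6) = 0.81
t₂ = t₁ × 10^0.81 = 5 × 6.457 = 32.28 years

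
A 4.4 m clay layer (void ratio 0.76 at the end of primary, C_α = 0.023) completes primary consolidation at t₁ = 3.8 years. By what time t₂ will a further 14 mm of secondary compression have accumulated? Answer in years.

S_s = C_α·H/(1+e_p)·log₁₀(t₂/t₁) ⇒ log₁₀(t₂/t₁) = S_s·(1+e_p)/(C_α·H).
log₁₀(t₂/t₁) = 0.014 × (1+0.76) / (0.023×4.4) = 0.2435
t₂ = t₁ × 10^0.2435 = 3.8 × 1.752 = 6.657 years

t₂ ≈ 6.66 years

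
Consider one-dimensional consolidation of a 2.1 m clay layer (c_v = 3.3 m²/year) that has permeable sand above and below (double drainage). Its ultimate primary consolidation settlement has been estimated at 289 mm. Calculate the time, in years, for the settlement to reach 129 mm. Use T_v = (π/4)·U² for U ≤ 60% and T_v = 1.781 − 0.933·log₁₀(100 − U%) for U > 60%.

t ≈ 0.0523 years

Drainage path length: H_d = H/2 = 1.05 m (double drainage).
U = S(t)/S_ult = 129/289 = 0.4464.
U ≤ 60%: T_v = (π/4)·U² = (π/4)×0.44637² = 0.15649.
t = T_v·H_d²/c_v = 0.15649×1.05²/3.3 = 0.05228 years.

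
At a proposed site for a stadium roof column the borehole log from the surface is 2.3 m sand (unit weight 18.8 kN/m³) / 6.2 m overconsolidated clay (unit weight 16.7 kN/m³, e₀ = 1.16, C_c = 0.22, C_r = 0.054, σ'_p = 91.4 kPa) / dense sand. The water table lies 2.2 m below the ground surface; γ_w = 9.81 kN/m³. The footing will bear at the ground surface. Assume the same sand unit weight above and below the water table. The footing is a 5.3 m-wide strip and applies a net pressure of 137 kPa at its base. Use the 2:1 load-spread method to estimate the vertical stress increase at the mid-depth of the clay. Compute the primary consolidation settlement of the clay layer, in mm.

S_c ≈ 124 mm

Mid-depth of clay below the ground surface: z = 2.3 + 6.2/2 = 5.4 m.
Total vertical stress at mid-clay: σ_v = 18.8×2.3 + 16.7×3.1 = 95.01 kPa.
Pore pressure: u = 9.81×(5.4 − 2.2) = 31.392 kPa.
Initial effective stress: σ'_0 = σ_v − u = 95.01 − 31.392 = 63.618 kPa.
Stress increase at mid-clay by the 2:1 spreading method:
Δσ = qB/(B+z) = 137×5.3/(5.3+5.4) = 67.86 kPa
Final effective stress: σ'_f = 63.618 + 67.86 = 131.48 kPa.
σ'_f = 131.48 > σ'_p = 91.4 kPa, so the stress path crosses the preconsolidation pressure — recompression up to σ'_p, then virgin compression beyond:
S_c = H/(1+e₀)·[C_r·log₁₀(σ'_p/σ'_0) + C_c·log₁₀(σ'_f/σ'_p)]
    = 6.2/2.16 × [0.054×log₁₀(91.4/63.618) + 0.22×log₁₀(131.48/91.4)]
    = 2.8704 × [0.0084978 + 0.034741] = 0.1241 m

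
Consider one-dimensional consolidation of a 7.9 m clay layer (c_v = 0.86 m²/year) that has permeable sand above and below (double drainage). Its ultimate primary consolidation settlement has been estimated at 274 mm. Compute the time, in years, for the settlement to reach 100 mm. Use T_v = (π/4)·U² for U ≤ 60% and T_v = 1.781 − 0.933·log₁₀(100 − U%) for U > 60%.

t ≈ 1.9 years

Drainage path length: H_d = H/2 = 3.95 m (double drainage).
U = S(t)/S_ult = 100/274 = 0.365.
U ≤ 60%: T_v = (π/4)·U² = (π/4)×0.36496² = 0.10461.
t = T_v·H_d²/c_v = 0.10461×3.95²/0.86 = 1.898 years.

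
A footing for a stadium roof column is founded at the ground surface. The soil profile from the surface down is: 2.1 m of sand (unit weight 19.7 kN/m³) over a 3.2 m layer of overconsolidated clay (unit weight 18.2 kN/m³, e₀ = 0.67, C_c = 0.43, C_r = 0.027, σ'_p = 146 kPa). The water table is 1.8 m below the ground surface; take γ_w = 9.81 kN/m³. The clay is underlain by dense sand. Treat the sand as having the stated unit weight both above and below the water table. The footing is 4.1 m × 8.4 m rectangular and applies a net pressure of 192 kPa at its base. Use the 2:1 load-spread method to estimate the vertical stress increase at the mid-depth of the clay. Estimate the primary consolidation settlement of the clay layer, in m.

S_c ≈ 0.0192 m

Mid-depth of clay below the ground surface: z = 2.1 + 3.2/2 = 3.7 m.
Total vertical stress at mid-clay: σ_v = 19.7×2.1 + 18.2×1.6 = 70.49 kPa.
Pore pressure: u = 9.81×(3.7 − 1.8) = 18.639 kPa.
Initial effective stress: σ'_0 = σ_v − u = 70.49 − 18.639 = 51.851 kPa.
Stress increase at mid-clay by the 2:1 spreading method:
Δσ = qBL/((B+z)(L+z)) = 192×4.1×8.4/((4.1+3.7)(8.4+3.7)) = 70.062 kPa
Final effective stress: σ'_f = 51.851 + 70.062 = 121.91 kPa.
σ'_f = 121.91 ≤ σ'_p = 146 kPa, so the clay remains overconsolidated and only the recompression index applies:
S_c = C_r·H/(1+e₀)·log₁₀(σ'_f/σ'_0) = 0.027×3.2/1.67×log₁₀(121.91/51.851)
    = 0.051737 × 0.37128 = 0.01921 m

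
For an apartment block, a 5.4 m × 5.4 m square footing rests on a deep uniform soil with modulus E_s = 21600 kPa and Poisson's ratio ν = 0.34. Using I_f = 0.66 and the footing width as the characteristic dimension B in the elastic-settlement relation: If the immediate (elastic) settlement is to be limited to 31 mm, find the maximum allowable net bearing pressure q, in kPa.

S_e = q·B·(1−ν²)/E_s · I_f  ⇒  q = S_e·E_s / (B·(1−ν²)·I_f).
q = 0.031 × 21600 / (5.4 × 0.8844 × 0.66) = 212.4 kPa

q ≈ 212 kPa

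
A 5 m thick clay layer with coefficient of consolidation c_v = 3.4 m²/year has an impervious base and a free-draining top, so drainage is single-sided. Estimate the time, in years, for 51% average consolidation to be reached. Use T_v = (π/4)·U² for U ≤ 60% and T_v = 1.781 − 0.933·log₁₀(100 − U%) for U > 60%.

t ≈ 1.5 years

Drainage path length: H_d = H = 5 m (single drainage).
U ≤ 60%: T_v = (π/4)·U² = (π/4)×0.51² = 0.20428.
t = T_v·H_d²/c_v = 0.20428×5²/3.4 = 1.502 years.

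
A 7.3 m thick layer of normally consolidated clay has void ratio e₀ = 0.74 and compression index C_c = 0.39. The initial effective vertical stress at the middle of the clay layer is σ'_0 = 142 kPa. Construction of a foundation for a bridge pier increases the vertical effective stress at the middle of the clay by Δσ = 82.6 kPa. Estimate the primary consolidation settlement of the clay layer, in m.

Final effective stress: σ'_f = σ'_0 + Δσ = 142 + 82.6 = 224.6 kPa.
Normally consolidated clay, so the full stress increment lies on the virgin compression line:
S_c = C_c·H/(1+e₀)·log₁₀(σ'_f/σ'_0) = 0.39×7.3/(1+0.74)×log₁₀(224.6/142)
    = 1.6362 × 0.19912 = 0.3258 m

S_c ≈ 0.326 m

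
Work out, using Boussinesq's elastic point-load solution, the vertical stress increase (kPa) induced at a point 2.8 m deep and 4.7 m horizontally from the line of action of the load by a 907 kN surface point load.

Boussinesq vertical stress below a point load on an elastic half-space:
Δσ_z = 3P/(2πz²) · [1 + (r/z)²]^(−5/2)
r/z = 4.7/2.8 = 1.6786; [1+(r/z)²]^(−5/2) = 0.035117.
Δσ_z = 3×907/(2π×2.8²) × 0.035117 = 55.237 × 0.035117 = 1.94 kPa

Δσ_z ≈ 1.94 kPa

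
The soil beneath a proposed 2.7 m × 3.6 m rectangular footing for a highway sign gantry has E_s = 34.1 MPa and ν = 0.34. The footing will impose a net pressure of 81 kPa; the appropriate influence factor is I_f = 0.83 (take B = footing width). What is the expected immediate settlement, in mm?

Immediate (elastic) settlement: S_e = q·B·(1−ν²)/E_s · I_f.
E_s = 34.1 MPa = 34100 kPa.
S_e = 81 × 2.7 × (1 − 0.34²) / 34100 × 0.83
    = 81 × 2.7 × 0.8844 / 34100 × 0.83
    = 0.004708 m = 4.708 mm

S_e ≈ 4.71 mm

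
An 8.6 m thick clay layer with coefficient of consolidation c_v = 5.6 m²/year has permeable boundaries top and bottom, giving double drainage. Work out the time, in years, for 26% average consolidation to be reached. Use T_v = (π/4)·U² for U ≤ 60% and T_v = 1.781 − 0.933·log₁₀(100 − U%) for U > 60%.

Drainage path length: H_d = H/2 = 4.3 m (double drainage).
U ≤ 60%: T_v = (π/4)·U² = (π/4)×0.26² = 0.053093.
t = T_v·H_d²/c_v = 0.053093×4.3²/5.6 = 0.1753 years.

t ≈ 0.175 years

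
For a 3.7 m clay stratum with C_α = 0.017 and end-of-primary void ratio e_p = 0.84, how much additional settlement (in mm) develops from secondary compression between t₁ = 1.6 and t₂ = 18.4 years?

S_s ≈ 36.3 mm

Secondary compression: S_s = C_α·H/(1+e_p)·log₁₀(t₂/t₁)
S_s = 0.017×3.7/(1+0.84)×log₁₀(18.4/1.6)
    = 0.03418 × 1.061 = 0.03626 m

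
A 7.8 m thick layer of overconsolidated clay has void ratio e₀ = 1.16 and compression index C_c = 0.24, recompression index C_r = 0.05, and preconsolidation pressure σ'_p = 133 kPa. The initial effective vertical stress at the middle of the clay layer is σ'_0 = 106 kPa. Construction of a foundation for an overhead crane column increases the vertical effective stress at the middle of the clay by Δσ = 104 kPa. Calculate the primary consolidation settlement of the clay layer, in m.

S_c ≈ 0.19 m

Final effective stress: σ'_f = 106 + 104 = 210 kPa.
σ'_f = 210 > σ'_p = 133 kPa, so the stress path crosses the preconsolidation pressure — recompression up to σ'_p, then virgin compression beyond:
S_c = H/(1+e₀)·[C_r·log₁₀(σ'_p/σ'_0) + C_c·log₁₀(σ'_f/σ'_p)]
    = 7.8/2.16 × [0.05×log₁₀(133/106) + 0.24×log₁₀(210/133)]
    = 3.6111 × [0.0049273 + 0.047608] = 0.1897 m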